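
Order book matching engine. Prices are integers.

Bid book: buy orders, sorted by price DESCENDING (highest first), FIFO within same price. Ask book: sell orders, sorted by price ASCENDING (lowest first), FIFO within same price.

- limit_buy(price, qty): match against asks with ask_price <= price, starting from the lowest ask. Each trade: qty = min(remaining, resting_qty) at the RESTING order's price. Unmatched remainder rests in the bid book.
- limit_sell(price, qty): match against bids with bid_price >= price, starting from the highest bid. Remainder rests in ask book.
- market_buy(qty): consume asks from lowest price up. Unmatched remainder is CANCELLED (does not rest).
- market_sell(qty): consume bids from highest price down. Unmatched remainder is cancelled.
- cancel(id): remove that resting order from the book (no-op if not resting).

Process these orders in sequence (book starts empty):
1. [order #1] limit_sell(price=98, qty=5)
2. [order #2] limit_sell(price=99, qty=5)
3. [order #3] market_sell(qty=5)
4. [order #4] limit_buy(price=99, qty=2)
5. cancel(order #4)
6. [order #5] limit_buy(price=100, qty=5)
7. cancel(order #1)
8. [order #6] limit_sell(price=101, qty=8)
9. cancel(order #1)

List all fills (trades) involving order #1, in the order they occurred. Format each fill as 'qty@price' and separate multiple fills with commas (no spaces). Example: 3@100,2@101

After op 1 [order #1] limit_sell(price=98, qty=5): fills=none; bids=[-] asks=[#1:5@98]
After op 2 [order #2] limit_sell(price=99, qty=5): fills=none; bids=[-] asks=[#1:5@98 #2:5@99]
After op 3 [order #3] market_sell(qty=5): fills=none; bids=[-] asks=[#1:5@98 #2:5@99]
After op 4 [order #4] limit_buy(price=99, qty=2): fills=#4x#1:2@98; bids=[-] asks=[#1:3@98 #2:5@99]
After op 5 cancel(order #4): fills=none; bids=[-] asks=[#1:3@98 #2:5@99]
After op 6 [order #5] limit_buy(price=100, qty=5): fills=#5x#1:3@98 #5x#2:2@99; bids=[-] asks=[#2:3@99]
After op 7 cancel(order #1): fills=none; bids=[-] asks=[#2:3@99]
After op 8 [order #6] limit_sell(price=101, qty=8): fills=none; bids=[-] asks=[#2:3@99 #6:8@101]
After op 9 cancel(order #1): fills=none; bids=[-] asks=[#2:3@99 #6:8@101]

Answer: 2@98,3@98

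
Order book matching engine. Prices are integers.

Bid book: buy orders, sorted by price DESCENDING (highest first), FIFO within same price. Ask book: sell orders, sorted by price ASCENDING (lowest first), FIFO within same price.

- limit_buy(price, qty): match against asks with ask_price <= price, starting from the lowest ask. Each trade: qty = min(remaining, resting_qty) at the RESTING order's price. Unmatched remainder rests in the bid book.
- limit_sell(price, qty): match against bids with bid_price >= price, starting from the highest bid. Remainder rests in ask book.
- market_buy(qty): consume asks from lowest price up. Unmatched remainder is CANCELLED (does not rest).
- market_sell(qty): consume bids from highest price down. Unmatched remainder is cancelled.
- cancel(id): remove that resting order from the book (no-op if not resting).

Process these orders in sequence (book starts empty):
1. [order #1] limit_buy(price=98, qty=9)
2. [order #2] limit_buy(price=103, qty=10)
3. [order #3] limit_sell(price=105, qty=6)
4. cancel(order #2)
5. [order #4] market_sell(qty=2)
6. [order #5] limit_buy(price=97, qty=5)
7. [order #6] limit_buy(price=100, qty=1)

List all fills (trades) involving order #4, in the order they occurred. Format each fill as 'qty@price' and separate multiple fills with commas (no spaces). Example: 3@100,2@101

After op 1 [order #1] limit_buy(price=98, qty=9): fills=none; bids=[#1:9@98] asks=[-]
After op 2 [order #2] limit_buy(price=103, qty=10): fills=none; bids=[#2:10@103 #1:9@98] asks=[-]
After op 3 [order #3] limit_sell(price=105, qty=6): fills=none; bids=[#2:10@103 #1:9@98] asks=[#3:6@105]
After op 4 cancel(order #2): fills=none; bids=[#1:9@98] asks=[#3:6@105]
After op 5 [order #4] market_sell(qty=2): fills=#1x#4:2@98; bids=[#1:7@98] asks=[#3:6@105]
After op 6 [order #5] limit_buy(price=97, qty=5): fills=none; bids=[#1:7@98 #5:5@97] asks=[#3:6@105]
After op 7 [order #6] limit_buy(price=100, qty=1): fills=none; bids=[#6:1@100 #1:7@98 #5:5@97] asks=[#3:6@105]

Answer: 2@98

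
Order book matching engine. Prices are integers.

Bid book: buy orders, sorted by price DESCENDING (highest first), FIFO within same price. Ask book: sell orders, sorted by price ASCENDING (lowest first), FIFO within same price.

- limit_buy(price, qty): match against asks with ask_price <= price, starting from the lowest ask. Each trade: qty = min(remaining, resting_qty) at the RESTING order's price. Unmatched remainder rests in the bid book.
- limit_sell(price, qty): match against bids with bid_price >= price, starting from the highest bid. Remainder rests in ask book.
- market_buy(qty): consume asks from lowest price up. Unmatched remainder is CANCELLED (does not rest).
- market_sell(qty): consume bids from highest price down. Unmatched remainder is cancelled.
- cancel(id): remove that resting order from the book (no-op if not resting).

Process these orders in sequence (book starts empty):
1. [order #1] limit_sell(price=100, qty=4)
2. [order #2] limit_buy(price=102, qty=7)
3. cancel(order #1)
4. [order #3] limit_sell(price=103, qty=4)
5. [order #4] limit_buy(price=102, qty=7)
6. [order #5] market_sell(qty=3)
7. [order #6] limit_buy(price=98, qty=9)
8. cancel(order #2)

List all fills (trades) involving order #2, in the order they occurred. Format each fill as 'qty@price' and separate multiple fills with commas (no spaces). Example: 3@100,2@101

Answer: 4@100,3@102

Derivation:
After op 1 [order #1] limit_sell(price=100, qty=4): fills=none; bids=[-] asks=[#1:4@100]
After op 2 [order #2] limit_buy(price=102, qty=7): fills=#2x#1:4@100; bids=[#2:3@102] asks=[-]
After op 3 cancel(order #1): fills=none; bids=[#2:3@102] asks=[-]
After op 4 [order #3] limit_sell(price=103, qty=4): fills=none; bids=[#2:3@102] asks=[#3:4@103]
After op 5 [order #4] limit_buy(price=102, qty=7): fills=none; bids=[#2:3@102 #4:7@102] asks=[#3:4@103]
After op 6 [order #5] market_sell(qty=3): fills=#2x#5:3@102; bids=[#4:7@102] asks=[#3:4@103]
After op 7 [order #6] limit_buy(price=98, qty=9): fills=none; bids=[#4:7@102 #6:9@98] asks=[#3:4@103]
After op 8 cancel(order #2): fills=none; bids=[#4:7@102 #6:9@98] asks=[#3:4@103]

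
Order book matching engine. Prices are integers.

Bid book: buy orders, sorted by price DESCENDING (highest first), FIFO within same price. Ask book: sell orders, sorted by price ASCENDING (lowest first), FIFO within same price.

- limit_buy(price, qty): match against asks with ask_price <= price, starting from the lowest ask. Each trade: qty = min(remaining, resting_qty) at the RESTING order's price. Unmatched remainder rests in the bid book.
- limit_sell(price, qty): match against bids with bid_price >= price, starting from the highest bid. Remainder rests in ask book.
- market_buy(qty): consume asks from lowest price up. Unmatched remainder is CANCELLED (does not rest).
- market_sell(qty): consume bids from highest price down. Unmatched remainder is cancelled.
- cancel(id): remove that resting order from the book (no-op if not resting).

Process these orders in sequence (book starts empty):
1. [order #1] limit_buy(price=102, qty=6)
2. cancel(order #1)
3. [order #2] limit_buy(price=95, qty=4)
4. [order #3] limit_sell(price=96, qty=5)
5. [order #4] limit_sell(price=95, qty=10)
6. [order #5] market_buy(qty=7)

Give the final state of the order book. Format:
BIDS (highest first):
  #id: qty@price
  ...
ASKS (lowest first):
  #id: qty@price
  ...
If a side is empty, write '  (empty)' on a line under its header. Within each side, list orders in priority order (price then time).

Answer: BIDS (highest first):
  (empty)
ASKS (lowest first):
  #3: 4@96

Derivation:
After op 1 [order #1] limit_buy(price=102, qty=6): fills=none; bids=[#1:6@102] asks=[-]
After op 2 cancel(order #1): fills=none; bids=[-] asks=[-]
After op 3 [order #2] limit_buy(price=95, qty=4): fills=none; bids=[#2:4@95] asks=[-]
After op 4 [order #3] limit_sell(price=96, qty=5): fills=none; bids=[#2:4@95] asks=[#3:5@96]
After op 5 [order #4] limit_sell(price=95, qty=10): fills=#2x#4:4@95; bids=[-] asks=[#4:6@95 #3:5@96]
After op 6 [order #5] market_buy(qty=7): fills=#5x#4:6@95 #5x#3:1@96; bids=[-] asks=[#3:4@96]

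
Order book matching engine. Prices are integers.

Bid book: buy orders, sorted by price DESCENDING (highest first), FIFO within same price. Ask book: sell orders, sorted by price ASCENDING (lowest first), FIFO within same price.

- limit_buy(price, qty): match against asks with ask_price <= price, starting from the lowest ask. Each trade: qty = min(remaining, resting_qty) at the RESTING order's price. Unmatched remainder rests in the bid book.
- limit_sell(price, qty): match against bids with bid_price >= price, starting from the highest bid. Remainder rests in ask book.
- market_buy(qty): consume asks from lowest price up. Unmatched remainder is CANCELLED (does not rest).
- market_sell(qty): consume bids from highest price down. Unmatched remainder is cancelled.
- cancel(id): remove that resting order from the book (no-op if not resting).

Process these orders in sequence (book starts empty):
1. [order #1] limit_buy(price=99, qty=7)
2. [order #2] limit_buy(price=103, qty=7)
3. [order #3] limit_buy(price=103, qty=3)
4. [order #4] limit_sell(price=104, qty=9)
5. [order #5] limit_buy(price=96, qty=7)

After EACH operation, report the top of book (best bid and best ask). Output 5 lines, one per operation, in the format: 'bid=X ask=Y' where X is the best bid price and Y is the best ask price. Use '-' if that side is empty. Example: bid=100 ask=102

After op 1 [order #1] limit_buy(price=99, qty=7): fills=none; bids=[#1:7@99] asks=[-]
After op 2 [order #2] limit_buy(price=103, qty=7): fills=none; bids=[#2:7@103 #1:7@99] asks=[-]
After op 3 [order #3] limit_buy(price=103, qty=3): fills=none; bids=[#2:7@103 #3:3@103 #1:7@99] asks=[-]
After op 4 [order #4] limit_sell(price=104, qty=9): fills=none; bids=[#2:7@103 #3:3@103 #1:7@99] asks=[#4:9@104]
After op 5 [order #5] limit_buy(price=96, qty=7): fills=none; bids=[#2:7@103 #3:3@103 #1:7@99 #5:7@96] asks=[#4:9@104]

Answer: bid=99 ask=-
bid=103 ask=-
bid=103 ask=-
bid=103 ask=104
bid=103 ask=104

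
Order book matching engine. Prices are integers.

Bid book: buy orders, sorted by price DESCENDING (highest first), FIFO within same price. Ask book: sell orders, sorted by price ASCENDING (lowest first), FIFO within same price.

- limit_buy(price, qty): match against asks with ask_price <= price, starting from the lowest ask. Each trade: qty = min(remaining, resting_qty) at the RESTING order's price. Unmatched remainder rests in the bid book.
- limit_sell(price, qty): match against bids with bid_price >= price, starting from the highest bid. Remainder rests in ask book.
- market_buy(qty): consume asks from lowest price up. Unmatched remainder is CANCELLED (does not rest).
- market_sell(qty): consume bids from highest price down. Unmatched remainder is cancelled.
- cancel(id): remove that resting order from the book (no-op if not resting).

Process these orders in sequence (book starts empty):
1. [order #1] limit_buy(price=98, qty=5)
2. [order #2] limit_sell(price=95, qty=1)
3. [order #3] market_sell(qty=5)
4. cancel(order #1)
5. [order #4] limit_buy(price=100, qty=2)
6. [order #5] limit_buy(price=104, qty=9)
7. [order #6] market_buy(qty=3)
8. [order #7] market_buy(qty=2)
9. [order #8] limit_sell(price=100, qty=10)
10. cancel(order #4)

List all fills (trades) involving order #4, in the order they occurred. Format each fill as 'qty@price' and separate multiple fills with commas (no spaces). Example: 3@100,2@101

After op 1 [order #1] limit_buy(price=98, qty=5): fills=none; bids=[#1:5@98] asks=[-]
After op 2 [order #2] limit_sell(price=95, qty=1): fills=#1x#2:1@98; bids=[#1:4@98] asks=[-]
After op 3 [order #3] market_sell(qty=5): fills=#1x#3:4@98; bids=[-] asks=[-]
After op 4 cancel(order #1): fills=none; bids=[-] asks=[-]
After op 5 [order #4] limit_buy(price=100, qty=2): fills=none; bids=[#4:2@100] asks=[-]
After op 6 [order #5] limit_buy(price=104, qty=9): fills=none; bids=[#5:9@104 #4:2@100] asks=[-]
After op 7 [order #6] market_buy(qty=3): fills=none; bids=[#5:9@104 #4:2@100] asks=[-]
After op 8 [order #7] market_buy(qty=2): fills=none; bids=[#5:9@104 #4:2@100] asks=[-]
After op 9 [order #8] limit_sell(price=100, qty=10): fills=#5x#8:9@104 #4x#8:1@100; bids=[#4:1@100] asks=[-]
After op 10 cancel(order #4): fills=none; bids=[-] asks=[-]

Answer: 1@100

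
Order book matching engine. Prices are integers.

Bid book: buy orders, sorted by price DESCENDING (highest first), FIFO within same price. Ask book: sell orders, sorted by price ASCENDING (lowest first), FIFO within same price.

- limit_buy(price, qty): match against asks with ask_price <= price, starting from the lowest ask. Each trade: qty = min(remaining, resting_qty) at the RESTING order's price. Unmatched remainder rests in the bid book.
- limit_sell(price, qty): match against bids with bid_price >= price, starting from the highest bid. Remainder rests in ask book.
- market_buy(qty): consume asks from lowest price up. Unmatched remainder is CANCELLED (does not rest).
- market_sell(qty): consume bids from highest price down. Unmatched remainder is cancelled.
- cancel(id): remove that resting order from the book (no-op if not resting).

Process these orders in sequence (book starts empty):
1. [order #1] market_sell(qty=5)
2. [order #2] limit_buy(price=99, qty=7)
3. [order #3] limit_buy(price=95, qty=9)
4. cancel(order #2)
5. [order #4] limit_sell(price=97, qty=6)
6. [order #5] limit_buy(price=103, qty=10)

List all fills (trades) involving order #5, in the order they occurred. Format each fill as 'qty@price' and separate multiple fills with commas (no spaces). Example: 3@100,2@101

After op 1 [order #1] market_sell(qty=5): fills=none; bids=[-] asks=[-]
After op 2 [order #2] limit_buy(price=99, qty=7): fills=none; bids=[#2:7@99] asks=[-]
After op 3 [order #3] limit_buy(price=95, qty=9): fills=none; bids=[#2:7@99 #3:9@95] asks=[-]
After op 4 cancel(order #2): fills=none; bids=[#3:9@95] asks=[-]
After op 5 [order #4] limit_sell(price=97, qty=6): fills=none; bids=[#3:9@95] asks=[#4:6@97]
After op 6 [order #5] limit_buy(price=103, qty=10): fills=#5x#4:6@97; bids=[#5:4@103 #3:9@95] asks=[-]

Answer: 6@97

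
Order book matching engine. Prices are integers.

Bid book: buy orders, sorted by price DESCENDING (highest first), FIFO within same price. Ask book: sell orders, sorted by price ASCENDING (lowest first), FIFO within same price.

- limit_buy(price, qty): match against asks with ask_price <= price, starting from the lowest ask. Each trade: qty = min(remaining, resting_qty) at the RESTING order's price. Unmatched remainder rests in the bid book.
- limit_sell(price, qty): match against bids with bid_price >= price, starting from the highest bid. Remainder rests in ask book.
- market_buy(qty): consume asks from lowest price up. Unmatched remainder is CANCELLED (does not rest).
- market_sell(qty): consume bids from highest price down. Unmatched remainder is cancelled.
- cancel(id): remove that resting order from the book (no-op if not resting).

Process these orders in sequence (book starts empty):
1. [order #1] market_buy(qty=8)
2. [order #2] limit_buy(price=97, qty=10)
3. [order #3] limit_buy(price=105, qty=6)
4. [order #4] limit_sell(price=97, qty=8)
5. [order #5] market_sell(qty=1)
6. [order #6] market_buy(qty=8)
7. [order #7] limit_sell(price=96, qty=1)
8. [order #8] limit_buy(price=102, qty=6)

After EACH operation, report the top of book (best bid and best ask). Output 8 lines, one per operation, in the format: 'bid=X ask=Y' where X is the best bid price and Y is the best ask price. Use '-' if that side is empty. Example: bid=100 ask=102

After op 1 [order #1] market_buy(qty=8): fills=none; bids=[-] asks=[-]
After op 2 [order #2] limit_buy(price=97, qty=10): fills=none; bids=[#2:10@97] asks=[-]
After op 3 [order #3] limit_buy(price=105, qty=6): fills=none; bids=[#3:6@105 #2:10@97] asks=[-]
After op 4 [order #4] limit_sell(price=97, qty=8): fills=#3x#4:6@105 #2x#4:2@97; bids=[#2:8@97] asks=[-]
After op 5 [order #5] market_sell(qty=1): fills=#2x#5:1@97; bids=[#2:7@97] asks=[-]
After op 6 [order #6] market_buy(qty=8): fills=none; bids=[#2:7@97] asks=[-]
After op 7 [order #7] limit_sell(price=96, qty=1): fills=#2x#7:1@97; bids=[#2:6@97] asks=[-]
After op 8 [order #8] limit_buy(price=102, qty=6): fills=none; bids=[#8:6@102 #2:6@97] asks=[-]

Answer: bid=- ask=-
bid=97 ask=-
bid=105 ask=-
bid=97 ask=-
bid=97 ask=-
bid=97 ask=-
bid=97 ask=-
bid=102 ask=-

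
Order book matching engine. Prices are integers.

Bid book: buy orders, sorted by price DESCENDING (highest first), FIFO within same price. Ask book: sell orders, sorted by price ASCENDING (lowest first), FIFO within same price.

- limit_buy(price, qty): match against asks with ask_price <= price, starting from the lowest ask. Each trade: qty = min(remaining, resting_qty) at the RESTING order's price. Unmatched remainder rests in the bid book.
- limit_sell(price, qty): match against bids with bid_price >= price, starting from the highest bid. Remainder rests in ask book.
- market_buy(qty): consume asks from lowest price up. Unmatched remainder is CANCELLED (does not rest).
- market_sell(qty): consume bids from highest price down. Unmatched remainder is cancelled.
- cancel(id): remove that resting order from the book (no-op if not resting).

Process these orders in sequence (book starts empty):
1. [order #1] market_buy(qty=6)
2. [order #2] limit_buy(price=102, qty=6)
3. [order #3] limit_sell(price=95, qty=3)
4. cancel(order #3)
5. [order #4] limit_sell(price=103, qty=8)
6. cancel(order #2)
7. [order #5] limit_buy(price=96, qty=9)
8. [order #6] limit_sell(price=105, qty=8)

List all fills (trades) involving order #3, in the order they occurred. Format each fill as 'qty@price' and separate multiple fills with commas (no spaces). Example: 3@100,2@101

After op 1 [order #1] market_buy(qty=6): fills=none; bids=[-] asks=[-]
After op 2 [order #2] limit_buy(price=102, qty=6): fills=none; bids=[#2:6@102] asks=[-]
After op 3 [order #3] limit_sell(price=95, qty=3): fills=#2x#3:3@102; bids=[#2:3@102] asks=[-]
After op 4 cancel(order #3): fills=none; bids=[#2:3@102] asks=[-]
After op 5 [order #4] limit_sell(price=103, qty=8): fills=none; bids=[#2:3@102] asks=[#4:8@103]
After op 6 cancel(order #2): fills=none; bids=[-] asks=[#4:8@103]
After op 7 [order #5] limit_buy(price=96, qty=9): fills=none; bids=[#5:9@96] asks=[#4:8@103]
After op 8 [order #6] limit_sell(price=105, qty=8): fills=none; bids=[#5:9@96] asks=[#4:8@103 #6:8@105]

Answer: 3@102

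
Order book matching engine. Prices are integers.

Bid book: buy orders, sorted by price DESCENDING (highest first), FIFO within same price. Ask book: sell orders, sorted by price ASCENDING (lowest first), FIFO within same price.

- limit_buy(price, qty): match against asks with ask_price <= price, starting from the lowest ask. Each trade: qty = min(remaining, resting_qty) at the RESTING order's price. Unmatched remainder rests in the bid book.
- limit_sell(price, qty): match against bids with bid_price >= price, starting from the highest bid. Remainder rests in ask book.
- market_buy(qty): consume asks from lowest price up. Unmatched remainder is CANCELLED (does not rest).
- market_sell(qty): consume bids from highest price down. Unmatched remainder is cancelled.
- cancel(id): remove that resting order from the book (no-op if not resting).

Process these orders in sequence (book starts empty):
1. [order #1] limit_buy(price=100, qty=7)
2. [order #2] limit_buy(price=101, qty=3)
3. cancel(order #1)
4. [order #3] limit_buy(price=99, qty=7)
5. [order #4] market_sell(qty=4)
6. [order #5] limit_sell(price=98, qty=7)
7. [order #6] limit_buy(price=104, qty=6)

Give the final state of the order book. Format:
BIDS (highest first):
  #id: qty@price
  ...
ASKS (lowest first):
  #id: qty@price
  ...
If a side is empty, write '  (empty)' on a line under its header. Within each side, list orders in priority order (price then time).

After op 1 [order #1] limit_buy(price=100, qty=7): fills=none; bids=[#1:7@100] asks=[-]
After op 2 [order #2] limit_buy(price=101, qty=3): fills=none; bids=[#2:3@101 #1:7@100] asks=[-]
After op 3 cancel(order #1): fills=none; bids=[#2:3@101] asks=[-]
After op 4 [order #3] limit_buy(price=99, qty=7): fills=none; bids=[#2:3@101 #3:7@99] asks=[-]
After op 5 [order #4] market_sell(qty=4): fills=#2x#4:3@101 #3x#4:1@99; bids=[#3:6@99] asks=[-]
After op 6 [order #5] limit_sell(price=98, qty=7): fills=#3x#5:6@99; bids=[-] asks=[#5:1@98]
After op 7 [order #6] limit_buy(price=104, qty=6): fills=#6x#5:1@98; bids=[#6:5@104] asks=[-]

Answer: BIDS (highest first):
  #6: 5@104
ASKS (lowest first):
  (empty)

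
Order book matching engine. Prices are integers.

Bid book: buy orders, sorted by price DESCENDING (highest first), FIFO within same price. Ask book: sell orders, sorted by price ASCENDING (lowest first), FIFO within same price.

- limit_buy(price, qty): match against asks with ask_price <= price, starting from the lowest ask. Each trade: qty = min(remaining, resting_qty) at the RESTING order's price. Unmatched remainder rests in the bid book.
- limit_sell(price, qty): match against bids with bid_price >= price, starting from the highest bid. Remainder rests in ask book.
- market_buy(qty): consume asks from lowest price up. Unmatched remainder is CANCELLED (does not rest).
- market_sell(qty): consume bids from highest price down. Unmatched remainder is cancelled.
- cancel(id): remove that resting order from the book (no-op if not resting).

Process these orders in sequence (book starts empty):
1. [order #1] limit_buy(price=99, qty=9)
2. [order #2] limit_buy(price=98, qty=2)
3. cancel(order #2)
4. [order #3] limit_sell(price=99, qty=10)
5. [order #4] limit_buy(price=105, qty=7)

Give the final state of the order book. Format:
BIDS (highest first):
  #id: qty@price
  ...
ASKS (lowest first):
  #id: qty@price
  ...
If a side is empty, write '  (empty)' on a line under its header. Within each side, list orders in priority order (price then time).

After op 1 [order #1] limit_buy(price=99, qty=9): fills=none; bids=[#1:9@99] asks=[-]
After op 2 [order #2] limit_buy(price=98, qty=2): fills=none; bids=[#1:9@99 #2:2@98] asks=[-]
After op 3 cancel(order #2): fills=none; bids=[#1:9@99] asks=[-]
After op 4 [order #3] limit_sell(price=99, qty=10): fills=#1x#3:9@99; bids=[-] asks=[#3:1@99]
After op 5 [order #4] limit_buy(price=105, qty=7): fills=#4x#3:1@99; bids=[#4:6@105] asks=[-]

Answer: BIDS (highest first):
  #4: 6@105
ASKS (lowest first):
  (empty)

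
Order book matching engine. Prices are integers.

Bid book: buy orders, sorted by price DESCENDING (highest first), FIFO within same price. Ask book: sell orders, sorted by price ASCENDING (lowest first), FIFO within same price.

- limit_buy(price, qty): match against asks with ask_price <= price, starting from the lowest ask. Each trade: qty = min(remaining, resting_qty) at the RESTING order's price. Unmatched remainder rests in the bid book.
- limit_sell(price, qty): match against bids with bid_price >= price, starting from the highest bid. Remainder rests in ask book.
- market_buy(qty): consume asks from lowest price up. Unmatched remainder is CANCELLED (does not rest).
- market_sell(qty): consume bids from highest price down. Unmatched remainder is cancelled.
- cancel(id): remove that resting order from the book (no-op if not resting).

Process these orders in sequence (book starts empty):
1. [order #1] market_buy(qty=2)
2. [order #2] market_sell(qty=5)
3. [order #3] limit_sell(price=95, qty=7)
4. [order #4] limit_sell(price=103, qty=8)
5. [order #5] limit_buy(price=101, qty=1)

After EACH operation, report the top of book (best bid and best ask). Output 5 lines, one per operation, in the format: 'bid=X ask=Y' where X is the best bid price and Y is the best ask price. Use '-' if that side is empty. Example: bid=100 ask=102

Answer: bid=- ask=-
bid=- ask=-
bid=- ask=95
bid=- ask=95
bid=- ask=95

Derivation:
After op 1 [order #1] market_buy(qty=2): fills=none; bids=[-] asks=[-]
After op 2 [order #2] market_sell(qty=5): fills=none; bids=[-] asks=[-]
After op 3 [order #3] limit_sell(price=95, qty=7): fills=none; bids=[-] asks=[#3:7@95]
After op 4 [order #4] limit_sell(price=103, qty=8): fills=none; bids=[-] asks=[#3:7@95 #4:8@103]
After op 5 [order #5] limit_buy(price=101, qty=1): fills=#5x#3:1@95; bids=[-] asks=[#3:6@95 #4:8@103]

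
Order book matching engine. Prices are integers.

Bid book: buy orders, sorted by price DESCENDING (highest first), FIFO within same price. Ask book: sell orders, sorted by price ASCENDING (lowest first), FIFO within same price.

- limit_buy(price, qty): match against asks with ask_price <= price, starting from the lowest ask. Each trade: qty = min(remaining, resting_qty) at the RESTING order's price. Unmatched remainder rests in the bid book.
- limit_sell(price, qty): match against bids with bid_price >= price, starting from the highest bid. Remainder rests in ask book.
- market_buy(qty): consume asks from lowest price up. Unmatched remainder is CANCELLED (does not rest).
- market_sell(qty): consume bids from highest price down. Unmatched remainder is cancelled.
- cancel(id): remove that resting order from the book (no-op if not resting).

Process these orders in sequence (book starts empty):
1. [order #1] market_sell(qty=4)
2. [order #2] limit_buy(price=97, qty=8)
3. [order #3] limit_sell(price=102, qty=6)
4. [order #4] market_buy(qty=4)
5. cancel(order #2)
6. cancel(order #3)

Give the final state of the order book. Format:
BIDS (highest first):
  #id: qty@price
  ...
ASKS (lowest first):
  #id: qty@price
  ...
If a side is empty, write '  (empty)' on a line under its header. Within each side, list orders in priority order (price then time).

Answer: BIDS (highest first):
  (empty)
ASKS (lowest first):
  (empty)

Derivation:
After op 1 [order #1] market_sell(qty=4): fills=none; bids=[-] asks=[-]
After op 2 [order #2] limit_buy(price=97, qty=8): fills=none; bids=[#2:8@97] asks=[-]
After op 3 [order #3] limit_sell(price=102, qty=6): fills=none; bids=[#2:8@97] asks=[#3:6@102]
After op 4 [order #4] market_buy(qty=4): fills=#4x#3:4@102; bids=[#2:8@97] asks=[#3:2@102]
After op 5 cancel(order #2): fills=none; bids=[-] asks=[#3:2@102]
After op 6 cancel(order #3): fills=none; bids=[-] asks=[-]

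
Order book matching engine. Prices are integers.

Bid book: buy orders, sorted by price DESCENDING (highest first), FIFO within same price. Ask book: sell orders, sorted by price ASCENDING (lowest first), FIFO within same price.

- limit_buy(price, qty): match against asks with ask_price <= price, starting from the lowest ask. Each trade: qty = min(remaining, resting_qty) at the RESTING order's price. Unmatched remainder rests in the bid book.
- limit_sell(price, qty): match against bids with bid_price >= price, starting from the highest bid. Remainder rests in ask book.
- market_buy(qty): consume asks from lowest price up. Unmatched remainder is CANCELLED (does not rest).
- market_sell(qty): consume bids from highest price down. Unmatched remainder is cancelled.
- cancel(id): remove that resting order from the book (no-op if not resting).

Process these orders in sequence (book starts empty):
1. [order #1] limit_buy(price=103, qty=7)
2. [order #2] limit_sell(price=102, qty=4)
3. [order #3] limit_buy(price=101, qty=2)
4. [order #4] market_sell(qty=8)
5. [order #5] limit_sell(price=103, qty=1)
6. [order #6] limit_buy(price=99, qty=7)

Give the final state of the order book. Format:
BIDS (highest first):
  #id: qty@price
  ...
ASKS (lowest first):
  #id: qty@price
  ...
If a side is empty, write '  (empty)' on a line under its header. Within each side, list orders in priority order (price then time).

After op 1 [order #1] limit_buy(price=103, qty=7): fills=none; bids=[#1:7@103] asks=[-]
After op 2 [order #2] limit_sell(price=102, qty=4): fills=#1x#2:4@103; bids=[#1:3@103] asks=[-]
After op 3 [order #3] limit_buy(price=101, qty=2): fills=none; bids=[#1:3@103 #3:2@101] asks=[-]
After op 4 [order #4] market_sell(qty=8): fills=#1x#4:3@103 #3x#4:2@101; bids=[-] asks=[-]
After op 5 [order #5] limit_sell(price=103, qty=1): fills=none; bids=[-] asks=[#5:1@103]
After op 6 [order #6] limit_buy(price=99, qty=7): fills=none; bids=[#6:7@99] asks=[#5:1@103]

Answer: BIDS (highest first):
  #6: 7@99
ASKS (lowest first):
  #5: 1@103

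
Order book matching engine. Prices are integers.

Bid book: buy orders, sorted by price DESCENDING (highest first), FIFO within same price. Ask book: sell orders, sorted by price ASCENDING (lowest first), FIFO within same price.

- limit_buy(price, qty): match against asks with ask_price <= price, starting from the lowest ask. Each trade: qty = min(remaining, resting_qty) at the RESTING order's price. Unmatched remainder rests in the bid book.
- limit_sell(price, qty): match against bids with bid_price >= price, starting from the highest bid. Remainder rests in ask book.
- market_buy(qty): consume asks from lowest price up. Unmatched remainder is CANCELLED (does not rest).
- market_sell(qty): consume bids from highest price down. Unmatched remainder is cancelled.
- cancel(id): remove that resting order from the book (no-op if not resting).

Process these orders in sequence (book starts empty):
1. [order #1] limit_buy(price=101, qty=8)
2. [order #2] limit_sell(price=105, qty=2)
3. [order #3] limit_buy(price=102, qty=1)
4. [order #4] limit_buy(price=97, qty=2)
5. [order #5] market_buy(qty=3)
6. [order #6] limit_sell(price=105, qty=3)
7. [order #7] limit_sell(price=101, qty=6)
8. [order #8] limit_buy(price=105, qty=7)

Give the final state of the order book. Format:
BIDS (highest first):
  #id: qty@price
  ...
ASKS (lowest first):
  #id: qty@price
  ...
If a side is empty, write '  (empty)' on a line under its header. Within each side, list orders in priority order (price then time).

Answer: BIDS (highest first):
  #8: 4@105
  #1: 3@101
  #4: 2@97
ASKS (lowest first):
  (empty)

Derivation:
After op 1 [order #1] limit_buy(price=101, qty=8): fills=none; bids=[#1:8@101] asks=[-]
After op 2 [order #2] limit_sell(price=105, qty=2): fills=none; bids=[#1:8@101] asks=[#2:2@105]
After op 3 [order #3] limit_buy(price=102, qty=1): fills=none; bids=[#3:1@102 #1:8@101] asks=[#2:2@105]
After op 4 [order #4] limit_buy(price=97, qty=2): fills=none; bids=[#3:1@102 #1:8@101 #4:2@97] asks=[#2:2@105]
After op 5 [order #5] market_buy(qty=3): fills=#5x#2:2@105; bids=[#3:1@102 #1:8@101 #4:2@97] asks=[-]
After op 6 [order #6] limit_sell(price=105, qty=3): fills=none; bids=[#3:1@102 #1:8@101 #4:2@97] asks=[#6:3@105]
After op 7 [order #7] limit_sell(price=101, qty=6): fills=#3x#7:1@102 #1x#7:5@101; bids=[#1:3@101 #4:2@97] asks=[#6:3@105]
After op 8 [order #8] limit_buy(price=105, qty=7): fills=#8x#6:3@105; bids=[#8:4@105 #1:3@101 #4:2@97] asks=[-]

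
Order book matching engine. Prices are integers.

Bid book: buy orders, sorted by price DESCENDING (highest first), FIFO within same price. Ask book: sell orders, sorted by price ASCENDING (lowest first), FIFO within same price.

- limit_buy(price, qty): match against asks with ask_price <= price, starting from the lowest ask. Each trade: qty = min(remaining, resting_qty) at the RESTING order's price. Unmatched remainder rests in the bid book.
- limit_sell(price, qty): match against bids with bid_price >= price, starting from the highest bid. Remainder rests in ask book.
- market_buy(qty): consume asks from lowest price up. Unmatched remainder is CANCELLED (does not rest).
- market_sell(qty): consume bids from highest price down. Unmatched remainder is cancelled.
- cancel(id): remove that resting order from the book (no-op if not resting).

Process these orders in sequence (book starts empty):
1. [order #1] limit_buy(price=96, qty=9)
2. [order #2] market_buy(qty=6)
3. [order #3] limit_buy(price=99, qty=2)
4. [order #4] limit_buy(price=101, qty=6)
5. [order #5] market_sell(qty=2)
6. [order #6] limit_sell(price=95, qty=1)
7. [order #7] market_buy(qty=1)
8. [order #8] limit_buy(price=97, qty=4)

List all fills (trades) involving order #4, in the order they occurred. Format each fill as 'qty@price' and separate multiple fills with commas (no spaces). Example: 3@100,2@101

After op 1 [order #1] limit_buy(price=96, qty=9): fills=none; bids=[#1:9@96] asks=[-]
After op 2 [order #2] market_buy(qty=6): fills=none; bids=[#1:9@96] asks=[-]
After op 3 [order #3] limit_buy(price=99, qty=2): fills=none; bids=[#3:2@99 #1:9@96] asks=[-]
After op 4 [order #4] limit_buy(price=101, qty=6): fills=none; bids=[#4:6@101 #3:2@99 #1:9@96] asks=[-]
After op 5 [order #5] market_sell(qty=2): fills=#4x#5:2@101; bids=[#4:4@101 #3:2@99 #1:9@96] asks=[-]
After op 6 [order #6] limit_sell(price=95, qty=1): fills=#4x#6:1@101; bids=[#4:3@101 #3:2@99 #1:9@96] asks=[-]
After op 7 [order #7] market_buy(qty=1): fills=none; bids=[#4:3@101 #3:2@99 #1:9@96] asks=[-]
After op 8 [order #8] limit_buy(price=97, qty=4): fills=none; bids=[#4:3@101 #3:2@99 #8:4@97 #1:9@96] asks=[-]

Answer: 2@101,1@101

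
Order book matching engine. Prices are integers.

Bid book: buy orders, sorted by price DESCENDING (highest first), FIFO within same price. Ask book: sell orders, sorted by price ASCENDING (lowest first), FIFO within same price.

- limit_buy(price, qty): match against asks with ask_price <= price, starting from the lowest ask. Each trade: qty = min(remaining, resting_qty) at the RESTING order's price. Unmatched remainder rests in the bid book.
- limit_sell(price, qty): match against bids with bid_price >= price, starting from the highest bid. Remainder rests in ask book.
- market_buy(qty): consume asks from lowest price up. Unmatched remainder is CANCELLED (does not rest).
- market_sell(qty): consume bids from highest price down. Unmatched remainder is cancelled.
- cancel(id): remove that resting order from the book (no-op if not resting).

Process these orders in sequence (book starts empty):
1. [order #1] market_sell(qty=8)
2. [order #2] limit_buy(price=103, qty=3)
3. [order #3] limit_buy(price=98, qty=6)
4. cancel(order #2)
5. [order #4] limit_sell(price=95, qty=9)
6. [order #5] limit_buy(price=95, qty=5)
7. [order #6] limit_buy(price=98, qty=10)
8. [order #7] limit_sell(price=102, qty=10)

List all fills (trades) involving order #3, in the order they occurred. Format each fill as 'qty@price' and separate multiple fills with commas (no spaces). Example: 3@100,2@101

After op 1 [order #1] market_sell(qty=8): fills=none; bids=[-] asks=[-]
After op 2 [order #2] limit_buy(price=103, qty=3): fills=none; bids=[#2:3@103] asks=[-]
After op 3 [order #3] limit_buy(price=98, qty=6): fills=none; bids=[#2:3@103 #3:6@98] asks=[-]
After op 4 cancel(order #2): fills=none; bids=[#3:6@98] asks=[-]
After op 5 [order #4] limit_sell(price=95, qty=9): fills=#3x#4:6@98; bids=[-] asks=[#4:3@95]
After op 6 [order #5] limit_buy(price=95, qty=5): fills=#5x#4:3@95; bids=[#5:2@95] asks=[-]
After op 7 [order #6] limit_buy(price=98, qty=10): fills=none; bids=[#6:10@98 #5:2@95] asks=[-]
After op 8 [order #7] limit_sell(price=102, qty=10): fills=none; bids=[#6:10@98 #5:2@95] asks=[#7:10@102]

Answer: 6@98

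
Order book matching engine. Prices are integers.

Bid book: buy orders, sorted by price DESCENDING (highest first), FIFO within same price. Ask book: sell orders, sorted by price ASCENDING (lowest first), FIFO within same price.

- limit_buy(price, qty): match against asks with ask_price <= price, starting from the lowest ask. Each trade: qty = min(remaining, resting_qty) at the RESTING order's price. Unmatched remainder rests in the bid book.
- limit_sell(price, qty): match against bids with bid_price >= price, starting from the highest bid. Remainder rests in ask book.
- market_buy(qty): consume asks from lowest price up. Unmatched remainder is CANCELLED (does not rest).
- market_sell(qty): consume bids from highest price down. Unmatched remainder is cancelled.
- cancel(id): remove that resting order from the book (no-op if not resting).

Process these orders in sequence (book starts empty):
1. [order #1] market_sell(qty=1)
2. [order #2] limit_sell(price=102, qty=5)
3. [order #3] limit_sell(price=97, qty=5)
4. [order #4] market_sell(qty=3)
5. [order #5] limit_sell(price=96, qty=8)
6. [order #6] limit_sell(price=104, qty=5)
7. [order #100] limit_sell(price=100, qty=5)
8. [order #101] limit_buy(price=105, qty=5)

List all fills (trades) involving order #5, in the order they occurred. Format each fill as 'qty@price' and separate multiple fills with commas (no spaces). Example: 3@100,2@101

After op 1 [order #1] market_sell(qty=1): fills=none; bids=[-] asks=[-]
After op 2 [order #2] limit_sell(price=102, qty=5): fills=none; bids=[-] asks=[#2:5@102]
After op 3 [order #3] limit_sell(price=97, qty=5): fills=none; bids=[-] asks=[#3:5@97 #2:5@102]
After op 4 [order #4] market_sell(qty=3): fills=none; bids=[-] asks=[#3:5@97 #2:5@102]
After op 5 [order #5] limit_sell(price=96, qty=8): fills=none; bids=[-] asks=[#5:8@96 #3:5@97 #2:5@102]
After op 6 [order #6] limit_sell(price=104, qty=5): fills=none; bids=[-] asks=[#5:8@96 #3:5@97 #2:5@102 #6:5@104]
After op 7 [order #100] limit_sell(price=100, qty=5): fills=none; bids=[-] asks=[#5:8@96 #3:5@97 #100:5@100 #2:5@102 #6:5@104]
After op 8 [order #101] limit_buy(price=105, qty=5): fills=#101x#5:5@96; bids=[-] asks=[#5:3@96 #3:5@97 #100:5@100 #2:5@102 #6:5@104]

Answer: 5@96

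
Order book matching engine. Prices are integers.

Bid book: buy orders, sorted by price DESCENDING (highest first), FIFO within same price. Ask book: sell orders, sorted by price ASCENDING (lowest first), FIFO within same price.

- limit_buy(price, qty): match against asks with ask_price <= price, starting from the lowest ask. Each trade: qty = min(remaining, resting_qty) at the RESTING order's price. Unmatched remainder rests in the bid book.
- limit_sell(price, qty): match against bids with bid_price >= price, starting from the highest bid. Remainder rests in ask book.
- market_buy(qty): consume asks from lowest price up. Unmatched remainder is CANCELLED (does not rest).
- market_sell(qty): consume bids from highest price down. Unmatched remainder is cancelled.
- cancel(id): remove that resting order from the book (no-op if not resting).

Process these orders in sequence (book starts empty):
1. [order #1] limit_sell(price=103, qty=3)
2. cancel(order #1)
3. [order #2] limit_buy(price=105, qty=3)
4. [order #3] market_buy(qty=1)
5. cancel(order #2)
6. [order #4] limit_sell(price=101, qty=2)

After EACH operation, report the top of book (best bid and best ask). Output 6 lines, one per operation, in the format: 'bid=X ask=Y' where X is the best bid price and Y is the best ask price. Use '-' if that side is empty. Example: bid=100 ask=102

After op 1 [order #1] limit_sell(price=103, qty=3): fills=none; bids=[-] asks=[#1:3@103]
After op 2 cancel(order #1): fills=none; bids=[-] asks=[-]
After op 3 [order #2] limit_buy(price=105, qty=3): fills=none; bids=[#2:3@105] asks=[-]
After op 4 [order #3] market_buy(qty=1): fills=none; bids=[#2:3@105] asks=[-]
After op 5 cancel(order #2): fills=none; bids=[-] asks=[-]
After op 6 [order #4] limit_sell(price=101, qty=2): fills=none; bids=[-] asks=[#4:2@101]

Answer: bid=- ask=103
bid=- ask=-
bid=105 ask=-
bid=105 ask=-
bid=- ask=-
bid=- ask=101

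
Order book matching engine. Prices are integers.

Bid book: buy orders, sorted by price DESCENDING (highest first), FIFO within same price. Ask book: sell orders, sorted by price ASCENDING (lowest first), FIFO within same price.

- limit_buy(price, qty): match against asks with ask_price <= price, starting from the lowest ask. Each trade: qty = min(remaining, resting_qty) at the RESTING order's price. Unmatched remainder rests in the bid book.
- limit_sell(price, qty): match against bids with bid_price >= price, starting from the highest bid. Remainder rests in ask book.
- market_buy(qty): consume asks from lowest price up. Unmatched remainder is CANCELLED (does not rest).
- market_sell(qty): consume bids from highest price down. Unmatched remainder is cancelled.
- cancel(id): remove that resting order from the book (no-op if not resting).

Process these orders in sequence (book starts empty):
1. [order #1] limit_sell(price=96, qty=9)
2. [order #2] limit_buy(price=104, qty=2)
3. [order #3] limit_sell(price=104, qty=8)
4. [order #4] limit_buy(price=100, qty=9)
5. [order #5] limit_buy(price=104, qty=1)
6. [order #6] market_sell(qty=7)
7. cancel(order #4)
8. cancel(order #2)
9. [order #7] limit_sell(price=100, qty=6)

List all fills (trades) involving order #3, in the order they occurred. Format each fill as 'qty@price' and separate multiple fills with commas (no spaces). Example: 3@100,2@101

After op 1 [order #1] limit_sell(price=96, qty=9): fills=none; bids=[-] asks=[#1:9@96]
After op 2 [order #2] limit_buy(price=104, qty=2): fills=#2x#1:2@96; bids=[-] asks=[#1:7@96]
After op 3 [order #3] limit_sell(price=104, qty=8): fills=none; bids=[-] asks=[#1:7@96 #3:8@104]
After op 4 [order #4] limit_buy(price=100, qty=9): fills=#4x#1:7@96; bids=[#4:2@100] asks=[#3:8@104]
After op 5 [order #5] limit_buy(price=104, qty=1): fills=#5x#3:1@104; bids=[#4:2@100] asks=[#3:7@104]
After op 6 [order #6] market_sell(qty=7): fills=#4x#6:2@100; bids=[-] asks=[#3:7@104]
After op 7 cancel(order #4): fills=none; bids=[-] asks=[#3:7@104]
After op 8 cancel(order #2): fills=none; bids=[-] asks=[#3:7@104]
After op 9 [order #7] limit_sell(price=100, qty=6): fills=none; bids=[-] asks=[#7:6@100 #3:7@104]

Answer: 1@104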